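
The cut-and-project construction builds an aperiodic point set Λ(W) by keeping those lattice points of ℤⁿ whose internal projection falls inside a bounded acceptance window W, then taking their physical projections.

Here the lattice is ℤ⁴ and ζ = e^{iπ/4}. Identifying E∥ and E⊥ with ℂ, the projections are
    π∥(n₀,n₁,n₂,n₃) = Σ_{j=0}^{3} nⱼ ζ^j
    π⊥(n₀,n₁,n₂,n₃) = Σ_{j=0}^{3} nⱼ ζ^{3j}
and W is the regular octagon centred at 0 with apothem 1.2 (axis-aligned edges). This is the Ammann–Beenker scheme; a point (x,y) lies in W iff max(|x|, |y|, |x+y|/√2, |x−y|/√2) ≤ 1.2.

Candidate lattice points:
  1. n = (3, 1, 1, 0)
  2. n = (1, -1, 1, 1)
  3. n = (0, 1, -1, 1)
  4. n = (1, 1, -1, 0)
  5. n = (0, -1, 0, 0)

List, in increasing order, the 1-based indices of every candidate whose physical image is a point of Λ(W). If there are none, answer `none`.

π⊥(n) = n₀ + n₁ζ³ + n₂ζ⁶ + n₃ζ⁹ where ζ = e^{iπ/4}.
candidate 1: n = (3, 1, 1, 0) → π⊥ ≈ (+2.29289, -0.29289); max(|x|,|y|,|x±y|/√2) = 2.29289 > 1.2 ⇒ ∉ W
candidate 2: n = (1, -1, 1, 1) → π⊥ ≈ (+2.41421, -1.00000); max(|x|,|y|,|x±y|/√2) = 2.41421 > 1.2 ⇒ ∉ W
candidate 3: n = (0, 1, -1, 1) → π⊥ ≈ (+0.00000, +2.41421); max(|x|,|y|,|x±y|/√2) = 2.41421 > 1.2 ⇒ ∉ W
candidate 4: n = (1, 1, -1, 0) → π⊥ ≈ (+0.29289, +1.70711); max(|x|,|y|,|x±y|/√2) = 1.70711 > 1.2 ⇒ ∉ W
candidate 5: n = (0, -1, 0, 0) → π⊥ ≈ (+0.70711, -0.70711); max(|x|,|y|,|x±y|/√2) = 1.00000 ≤ 1.2 ⇒ ∈ W

5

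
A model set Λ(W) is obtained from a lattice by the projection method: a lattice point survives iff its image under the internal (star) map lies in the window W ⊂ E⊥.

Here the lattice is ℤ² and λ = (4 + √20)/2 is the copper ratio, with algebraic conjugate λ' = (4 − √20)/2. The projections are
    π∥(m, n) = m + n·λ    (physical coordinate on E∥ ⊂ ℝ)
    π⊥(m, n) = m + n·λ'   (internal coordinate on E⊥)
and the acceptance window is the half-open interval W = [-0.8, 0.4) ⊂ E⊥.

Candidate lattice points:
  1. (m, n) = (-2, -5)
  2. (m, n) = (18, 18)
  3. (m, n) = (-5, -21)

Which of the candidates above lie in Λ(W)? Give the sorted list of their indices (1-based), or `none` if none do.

3

Numerically λ ≈ 4.23607 and λ' = −1/λ ≈ -0.23607.
#1 (-2,-5): internal coord -2 + (-5)·λ' = -0.81966; -0.81966 ∉ [-0.8, 0.4) → out
#2 (18,18): internal coord 18 + (18)·λ' = +13.75078; +13.75078 ∉ [-0.8, 0.4) → out
#3 (-5,-21): internal coord -5 + (-21)·λ' = -0.04257; -0.04257 ∈ [-0.8, 0.4) → IN Λ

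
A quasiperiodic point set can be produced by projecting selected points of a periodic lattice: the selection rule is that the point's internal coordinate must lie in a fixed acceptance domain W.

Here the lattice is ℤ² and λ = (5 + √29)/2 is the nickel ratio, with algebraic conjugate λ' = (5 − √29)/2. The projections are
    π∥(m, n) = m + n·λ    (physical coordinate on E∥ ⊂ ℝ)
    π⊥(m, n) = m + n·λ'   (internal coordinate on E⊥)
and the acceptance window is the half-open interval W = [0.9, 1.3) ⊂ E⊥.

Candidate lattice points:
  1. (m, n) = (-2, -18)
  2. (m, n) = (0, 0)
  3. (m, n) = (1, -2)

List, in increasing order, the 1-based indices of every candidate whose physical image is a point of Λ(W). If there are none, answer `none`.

Compute λ' = (5−√29)/2 = -0.19258, so π⊥(m,n) = m -0.19258·n.
candidate 1: (m,n)=(-2,-18) → π∥ = -2-18·λ ≈ -95.46648, π⊥ = -2-18·λ' ≈ 1.46648 ∉ [0.9, 1.3) ⇒ out
candidate 2: (m,n)=(0,0) → π∥ = 0+0·λ ≈ 0.00000, π⊥ = 0+0·λ' ≈ 0.00000 ∉ [0.9, 1.3) ⇒ out
candidate 3: (m,n)=(1,-2) → π∥ = 1-2·λ ≈ -9.38516, π⊥ = 1-2·λ' ≈ 1.38516 ∉ [0.9, 1.3) ⇒ out

none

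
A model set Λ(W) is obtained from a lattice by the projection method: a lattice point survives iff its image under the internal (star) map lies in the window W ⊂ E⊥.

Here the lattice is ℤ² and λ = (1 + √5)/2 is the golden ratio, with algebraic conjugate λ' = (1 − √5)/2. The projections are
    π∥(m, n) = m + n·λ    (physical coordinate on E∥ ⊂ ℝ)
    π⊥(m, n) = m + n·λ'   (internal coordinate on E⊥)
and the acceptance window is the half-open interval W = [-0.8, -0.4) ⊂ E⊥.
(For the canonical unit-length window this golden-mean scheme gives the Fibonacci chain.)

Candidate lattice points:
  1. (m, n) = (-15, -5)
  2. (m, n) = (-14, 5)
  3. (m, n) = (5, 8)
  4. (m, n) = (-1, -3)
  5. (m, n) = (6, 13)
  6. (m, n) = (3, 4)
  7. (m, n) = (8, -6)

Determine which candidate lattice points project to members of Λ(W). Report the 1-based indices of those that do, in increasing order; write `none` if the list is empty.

Numerically λ ≈ 1.6180 and λ' = −1/λ ≈ -0.6180.
[1] lift (-15,-5): star map gives -11.9098; window check -0.8 ≤ -11.9098 < -0.4 is false → out
[2] lift (-14,5): star map gives -17.0902; window check -0.8 ≤ -17.0902 < -0.4 is false → out
[3] lift (5,8): star map gives 0.0557; window check -0.8 ≤ 0.0557 < -0.4 is false → out
[4] lift (-1,-3): star map gives 0.8541; window check -0.8 ≤ 0.8541 < -0.4 is false → out
[5] lift (6,13): star map gives -2.0344; window check -0.8 ≤ -2.0344 < -0.4 is false → out
[6] lift (3,4): star map gives 0.5279; window check -0.8 ≤ 0.5279 < -0.4 is false → out
[7] lift (8,-6): star map gives 11.7082; window check -0.8 ≤ 11.7082 < -0.4 is false → out

none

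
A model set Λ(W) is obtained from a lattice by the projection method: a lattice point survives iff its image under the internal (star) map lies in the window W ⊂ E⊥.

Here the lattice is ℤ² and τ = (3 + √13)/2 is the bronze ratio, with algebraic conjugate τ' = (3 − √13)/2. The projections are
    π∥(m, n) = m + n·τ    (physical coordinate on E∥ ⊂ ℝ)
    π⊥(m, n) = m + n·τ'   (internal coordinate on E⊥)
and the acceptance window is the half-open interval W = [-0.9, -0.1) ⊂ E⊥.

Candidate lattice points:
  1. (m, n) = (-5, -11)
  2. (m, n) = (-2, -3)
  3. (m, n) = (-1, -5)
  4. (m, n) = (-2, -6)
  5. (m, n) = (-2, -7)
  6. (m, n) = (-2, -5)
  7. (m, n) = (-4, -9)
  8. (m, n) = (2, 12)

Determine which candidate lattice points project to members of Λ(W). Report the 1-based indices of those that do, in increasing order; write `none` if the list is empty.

Compute τ' = (3−√13)/2 = -0.3028, so π⊥(m,n) = m -0.3028·n.
#1 (-5,-11): internal coord -5 + (-11)·τ' = -1.6695; -1.6695 ∉ [-0.9, -0.1) → out
#2 (-2,-3): internal coord -2 + (-3)·τ' = -1.0917; -1.0917 ∉ [-0.9, -0.1) → out
#3 (-1,-5): internal coord -1 + (-5)·τ' = +0.5139; +0.5139 ∉ [-0.9, -0.1) → out
#4 (-2,-6): internal coord -2 + (-6)·τ' = -0.1833; -0.1833 ∈ [-0.9, -0.1) → IN Λ
#5 (-2,-7): internal coord -2 + (-7)·τ' = +0.1194; +0.1194 ∉ [-0.9, -0.1) → out
#6 (-2,-5): internal coord -2 + (-5)·τ' = -0.4861; -0.4861 ∈ [-0.9, -0.1) → IN Λ
#7 (-4,-9): internal coord -4 + (-9)·τ' = -1.2750; -1.2750 ∉ [-0.9, -0.1) → out
#8 (2,12): internal coord 2 + (12)·τ' = -1.6333; -1.6333 ∉ [-0.9, -0.1) → out

4, 6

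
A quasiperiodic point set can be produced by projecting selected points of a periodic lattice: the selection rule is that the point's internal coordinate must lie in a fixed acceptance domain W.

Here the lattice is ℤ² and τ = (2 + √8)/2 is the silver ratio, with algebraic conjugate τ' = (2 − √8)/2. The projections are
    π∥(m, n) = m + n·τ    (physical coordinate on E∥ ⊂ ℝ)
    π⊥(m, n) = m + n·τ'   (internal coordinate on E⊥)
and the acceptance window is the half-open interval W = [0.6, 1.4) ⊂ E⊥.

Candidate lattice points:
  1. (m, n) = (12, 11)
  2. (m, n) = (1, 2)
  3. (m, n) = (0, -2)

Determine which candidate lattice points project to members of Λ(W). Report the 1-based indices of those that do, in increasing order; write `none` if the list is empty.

3

Compute τ' = (2−√8)/2 = -0.414214, so π⊥(m,n) = m -0.414214·n.
candidate 1: (m,n)=(12,11) → π∥ = 12+11·τ ≈ 38.556349, π⊥ = 12+11·τ' ≈ 7.443651 ∉ [0.6, 1.4) ⇒ out
candidate 2: (m,n)=(1,2) → π∥ = 1+2·τ ≈ 5.828427, π⊥ = 1+2·τ' ≈ 0.171573 ∉ [0.6, 1.4) ⇒ out
candidate 3: (m,n)=(0,-2) → π∥ = 0-2·τ ≈ -4.828427, π⊥ = 0-2·τ' ≈ 0.828427 ∈ [0.6, 1.4) ⇒ IN Λ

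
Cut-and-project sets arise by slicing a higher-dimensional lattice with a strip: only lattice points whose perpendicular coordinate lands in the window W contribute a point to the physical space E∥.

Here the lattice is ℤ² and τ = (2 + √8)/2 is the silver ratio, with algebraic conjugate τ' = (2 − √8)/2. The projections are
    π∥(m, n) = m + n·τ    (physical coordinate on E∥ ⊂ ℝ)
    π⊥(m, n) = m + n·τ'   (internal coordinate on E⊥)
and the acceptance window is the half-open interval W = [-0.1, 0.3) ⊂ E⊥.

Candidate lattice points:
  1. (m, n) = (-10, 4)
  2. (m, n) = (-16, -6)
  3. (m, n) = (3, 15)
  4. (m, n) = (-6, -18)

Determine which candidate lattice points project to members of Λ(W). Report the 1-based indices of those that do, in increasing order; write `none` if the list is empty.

τ' = (2−√8)/2 ≈ -0.4142.
#1 (-10,4): internal coord -10 + (4)·τ' = -11.6569; -11.6569 ∉ [-0.1, 0.3) → out
#2 (-16,-6): internal coord -16 + (-6)·τ' = -13.5147; -13.5147 ∉ [-0.1, 0.3) → out
#3 (3,15): internal coord 3 + (15)·τ' = -3.2132; -3.2132 ∉ [-0.1, 0.3) → out
#4 (-6,-18): internal coord -6 + (-18)·τ' = +1.4558; +1.4558 ∉ [-0.1, 0.3) → out

none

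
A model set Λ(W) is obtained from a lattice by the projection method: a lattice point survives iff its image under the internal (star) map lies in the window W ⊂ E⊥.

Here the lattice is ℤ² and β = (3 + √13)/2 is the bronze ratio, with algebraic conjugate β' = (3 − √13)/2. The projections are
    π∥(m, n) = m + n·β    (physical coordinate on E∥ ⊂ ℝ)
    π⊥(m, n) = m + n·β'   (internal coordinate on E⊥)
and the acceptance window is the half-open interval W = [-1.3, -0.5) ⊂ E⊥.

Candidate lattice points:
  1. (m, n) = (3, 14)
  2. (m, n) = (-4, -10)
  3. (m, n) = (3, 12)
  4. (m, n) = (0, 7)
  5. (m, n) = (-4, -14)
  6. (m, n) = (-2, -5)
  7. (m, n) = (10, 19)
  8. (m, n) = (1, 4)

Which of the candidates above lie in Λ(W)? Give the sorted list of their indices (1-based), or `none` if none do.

Numerically β ≈ 3.302776 and β' = −1/β ≈ -0.302776.
#1 (3,14): internal coord 3 + (14)·β' = -1.238859; -1.238859 ∈ [-1.3, -0.5) → IN Λ
#2 (-4,-10): internal coord -4 + (-10)·β' = -0.972244; -0.972244 ∈ [-1.3, -0.5) → IN Λ
#3 (3,12): internal coord 3 + (12)·β' = -0.633308; -0.633308 ∈ [-1.3, -0.5) → IN Λ
#4 (0,7): internal coord 0 + (7)·β' = -2.119429; -2.119429 ∉ [-1.3, -0.5) → out
#5 (-4,-14): internal coord -4 + (-14)·β' = +0.238859; +0.238859 ∉ [-1.3, -0.5) → out
#6 (-2,-5): internal coord -2 + (-5)·β' = -0.486122; -0.486122 ∉ [-1.3, -0.5) → out
#7 (10,19): internal coord 10 + (19)·β' = +4.247263; +4.247263 ∉ [-1.3, -0.5) → out
#8 (1,4): internal coord 1 + (4)·β' = -0.211103; -0.211103 ∉ [-1.3, -0.5) → out

1, 2, 3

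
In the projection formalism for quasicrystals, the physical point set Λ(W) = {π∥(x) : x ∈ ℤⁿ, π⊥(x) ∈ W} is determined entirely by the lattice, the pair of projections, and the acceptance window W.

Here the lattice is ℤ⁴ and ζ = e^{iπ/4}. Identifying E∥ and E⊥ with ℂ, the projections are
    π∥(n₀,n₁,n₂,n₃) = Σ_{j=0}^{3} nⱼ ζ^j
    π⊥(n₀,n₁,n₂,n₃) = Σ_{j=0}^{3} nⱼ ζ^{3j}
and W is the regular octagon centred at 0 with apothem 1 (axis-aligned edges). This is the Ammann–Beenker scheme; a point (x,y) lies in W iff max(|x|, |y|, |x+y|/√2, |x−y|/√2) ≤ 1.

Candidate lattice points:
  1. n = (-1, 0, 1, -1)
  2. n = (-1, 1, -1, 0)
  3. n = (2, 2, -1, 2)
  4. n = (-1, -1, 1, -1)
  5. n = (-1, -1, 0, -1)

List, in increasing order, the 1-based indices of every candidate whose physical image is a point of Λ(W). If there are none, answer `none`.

With ζ = e^{iπ/4} the internal vectors are ζ^0,ζ^3,ζ^6,ζ^9.
candidate 1: n = (-1, 0, 1, -1) → π⊥ ≈ (-1.707107, -1.707107); max(|x|,|y|,|x±y|/√2) = 2.414214 > 1 ⇒ ∉ W
candidate 2: n = (-1, 1, -1, 0) → π⊥ ≈ (-1.707107, +1.707107); max(|x|,|y|,|x±y|/√2) = 2.414214 > 1 ⇒ ∉ W
candidate 3: n = (2, 2, -1, 2) → π⊥ ≈ (+2.000000, +3.828427); max(|x|,|y|,|x±y|/√2) = 4.121320 > 1 ⇒ ∉ W
candidate 4: n = (-1, -1, 1, -1) → π⊥ ≈ (-1.000000, -2.414214); max(|x|,|y|,|x±y|/√2) = 2.414214 > 1 ⇒ ∉ W
candidate 5: n = (-1, -1, 0, -1) → π⊥ ≈ (-1.000000, -1.414214); max(|x|,|y|,|x±y|/√2) = 1.707107 > 1 ⇒ ∉ W

none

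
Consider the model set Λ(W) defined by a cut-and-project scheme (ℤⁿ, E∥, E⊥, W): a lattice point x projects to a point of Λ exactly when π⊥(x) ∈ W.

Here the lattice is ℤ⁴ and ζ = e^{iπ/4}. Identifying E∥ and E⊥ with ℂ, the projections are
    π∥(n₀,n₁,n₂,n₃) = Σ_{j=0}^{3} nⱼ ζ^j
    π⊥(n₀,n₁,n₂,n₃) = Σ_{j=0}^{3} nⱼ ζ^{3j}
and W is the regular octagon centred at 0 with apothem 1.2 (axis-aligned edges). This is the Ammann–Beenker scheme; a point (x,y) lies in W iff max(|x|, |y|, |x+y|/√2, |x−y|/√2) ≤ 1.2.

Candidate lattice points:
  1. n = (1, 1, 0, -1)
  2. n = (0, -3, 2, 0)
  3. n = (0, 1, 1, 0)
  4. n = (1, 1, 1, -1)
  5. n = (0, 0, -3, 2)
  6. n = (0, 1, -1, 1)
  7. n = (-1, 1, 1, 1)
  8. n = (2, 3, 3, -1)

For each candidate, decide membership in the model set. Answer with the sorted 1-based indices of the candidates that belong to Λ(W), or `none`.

π⊥(n) = n₀ + n₁ζ³ + n₂ζ⁶ + n₃ζ⁹ where ζ = e^{iπ/4}.
#1 (1, 1, 0, -1): internal (-0.41421, 0.00000); octagon support 0.41421 vs apothem 1.2 → ∈ W
#2 (0, -3, 2, 0): internal (2.12132, -4.12132); octagon support 4.41421 vs apothem 1.2 → ∉ W
#3 (0, 1, 1, 0): internal (-0.70711, -0.29289); octagon support 0.70711 vs apothem 1.2 → ∈ W
#4 (1, 1, 1, -1): internal (-0.41421, -1.00000); octagon support 1.00000 vs apothem 1.2 → ∈ W
#5 (0, 0, -3, 2): internal (1.41421, 4.41421); octagon support 4.41421 vs apothem 1.2 → ∉ W
#6 (0, 1, -1, 1): internal (0.00000, 2.41421); octagon support 2.41421 vs apothem 1.2 → ∉ W
#7 (-1, 1, 1, 1): internal (-1.00000, 0.41421); octagon support 1.00000 vs apothem 1.2 → ∈ W
#8 (2, 3, 3, -1): internal (-0.82843, -1.58579); octagon support 1.70711 vs apothem 1.2 → ∉ W

1, 3, 4, 7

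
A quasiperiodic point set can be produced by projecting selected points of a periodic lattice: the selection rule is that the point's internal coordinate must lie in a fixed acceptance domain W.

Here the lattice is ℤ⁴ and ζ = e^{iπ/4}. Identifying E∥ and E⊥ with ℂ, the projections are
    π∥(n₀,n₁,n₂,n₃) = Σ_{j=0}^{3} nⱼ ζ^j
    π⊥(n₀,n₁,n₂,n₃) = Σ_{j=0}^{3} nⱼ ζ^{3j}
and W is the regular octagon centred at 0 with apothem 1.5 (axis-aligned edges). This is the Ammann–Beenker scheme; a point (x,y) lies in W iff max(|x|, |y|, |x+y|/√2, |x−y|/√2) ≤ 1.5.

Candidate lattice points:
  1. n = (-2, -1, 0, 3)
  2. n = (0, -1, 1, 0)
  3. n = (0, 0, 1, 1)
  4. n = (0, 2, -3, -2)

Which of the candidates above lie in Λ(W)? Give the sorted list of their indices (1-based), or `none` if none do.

π⊥(n) = n₀ + n₁ζ³ + n₂ζ⁶ + n₃ζ⁹ where ζ = e^{iπ/4}.
candidate 1: n = (-2, -1, 0, 3) → π⊥ ≈ (+0.8284, +1.4142); max(|x|,|y|,|x±y|/√2) = 1.5858 > 1.5 ⇒ ∉ W
candidate 2: n = (0, -1, 1, 0) → π⊥ ≈ (+0.7071, -1.7071); max(|x|,|y|,|x±y|/√2) = 1.7071 > 1.5 ⇒ ∉ W
candidate 3: n = (0, 0, 1, 1) → π⊥ ≈ (+0.7071, -0.2929); max(|x|,|y|,|x±y|/√2) = 0.7071 ≤ 1.5 ⇒ ∈ W
candidate 4: n = (0, 2, -3, -2) → π⊥ ≈ (-2.8284, +3.0000); max(|x|,|y|,|x±y|/√2) = 4.1213 > 1.5 ⇒ ∉ W

3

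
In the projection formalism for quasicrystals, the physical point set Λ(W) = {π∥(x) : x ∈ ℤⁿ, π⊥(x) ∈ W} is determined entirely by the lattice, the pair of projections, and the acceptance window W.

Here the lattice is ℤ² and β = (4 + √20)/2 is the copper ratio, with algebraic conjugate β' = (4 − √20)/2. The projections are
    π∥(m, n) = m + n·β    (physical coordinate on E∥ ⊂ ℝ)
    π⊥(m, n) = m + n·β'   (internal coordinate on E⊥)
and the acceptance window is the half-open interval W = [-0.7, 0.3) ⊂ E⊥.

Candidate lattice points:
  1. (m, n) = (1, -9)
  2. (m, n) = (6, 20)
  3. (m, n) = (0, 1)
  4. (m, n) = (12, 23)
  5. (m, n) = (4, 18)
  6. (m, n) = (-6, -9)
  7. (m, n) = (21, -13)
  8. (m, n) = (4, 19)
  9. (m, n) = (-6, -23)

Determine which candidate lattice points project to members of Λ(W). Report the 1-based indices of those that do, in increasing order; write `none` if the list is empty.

β' = (4−√20)/2 ≈ -0.2361.
[1] lift (1,-9): star map gives 3.1246; window check -0.7 ≤ 3.1246 < 0.3 is false → out
[2] lift (6,20): star map gives 1.2786; window check -0.7 ≤ 1.2786 < 0.3 is false → out
[3] lift (0,1): star map gives -0.2361; window check -0.7 ≤ -0.2361 < 0.3 is true → IN Λ
[4] lift (12,23): star map gives 6.5704; window check -0.7 ≤ 6.5704 < 0.3 is false → out
[5] lift (4,18): star map gives -0.2492; window check -0.7 ≤ -0.2492 < 0.3 is true → IN Λ
[6] lift (-6,-9): star map gives -3.8754; window check -0.7 ≤ -3.8754 < 0.3 is false → out
[7] lift (21,-13): star map gives 24.0689; window check -0.7 ≤ 24.0689 < 0.3 is false → out
[8] lift (4,19): star map gives -0.4853; window check -0.7 ≤ -0.4853 < 0.3 is true → IN Λ
[9] lift (-6,-23): star map gives -0.5704; window check -0.7 ≤ -0.5704 < 0.3 is true → IN Λ

3, 5, 8, 9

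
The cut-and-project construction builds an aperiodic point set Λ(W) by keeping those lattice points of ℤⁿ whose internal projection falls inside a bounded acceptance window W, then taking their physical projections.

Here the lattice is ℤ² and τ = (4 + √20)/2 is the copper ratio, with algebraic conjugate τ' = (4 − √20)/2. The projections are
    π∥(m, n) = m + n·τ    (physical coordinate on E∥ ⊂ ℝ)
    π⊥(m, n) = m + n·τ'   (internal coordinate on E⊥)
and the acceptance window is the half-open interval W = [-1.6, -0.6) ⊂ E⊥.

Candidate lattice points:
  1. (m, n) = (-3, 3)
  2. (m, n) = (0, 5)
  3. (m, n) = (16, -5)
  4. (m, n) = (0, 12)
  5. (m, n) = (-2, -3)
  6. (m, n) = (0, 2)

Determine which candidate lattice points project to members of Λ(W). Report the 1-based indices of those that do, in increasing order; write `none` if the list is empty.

Numerically τ ≈ 4.2361 and τ' = −1/τ ≈ -0.2361.
#1 (-3,3): internal coord -3 + (3)·τ' = -3.7082; -3.7082 ∉ [-1.6, -0.6) → out
#2 (0,5): internal coord 0 + (5)·τ' = -1.1803; -1.1803 ∈ [-1.6, -0.6) → IN Λ
#3 (16,-5): internal coord 16 + (-5)·τ' = +17.1803; +17.1803 ∉ [-1.6, -0.6) → out
#4 (0,12): internal coord 0 + (12)·τ' = -2.8328; -2.8328 ∉ [-1.6, -0.6) → out
#5 (-2,-3): internal coord -2 + (-3)·τ' = -1.2918; -1.2918 ∈ [-1.6, -0.6) → IN Λ
#6 (0,2): internal coord 0 + (2)·τ' = -0.4721; -0.4721 ∉ [-1.6, -0.6) → out

2, 5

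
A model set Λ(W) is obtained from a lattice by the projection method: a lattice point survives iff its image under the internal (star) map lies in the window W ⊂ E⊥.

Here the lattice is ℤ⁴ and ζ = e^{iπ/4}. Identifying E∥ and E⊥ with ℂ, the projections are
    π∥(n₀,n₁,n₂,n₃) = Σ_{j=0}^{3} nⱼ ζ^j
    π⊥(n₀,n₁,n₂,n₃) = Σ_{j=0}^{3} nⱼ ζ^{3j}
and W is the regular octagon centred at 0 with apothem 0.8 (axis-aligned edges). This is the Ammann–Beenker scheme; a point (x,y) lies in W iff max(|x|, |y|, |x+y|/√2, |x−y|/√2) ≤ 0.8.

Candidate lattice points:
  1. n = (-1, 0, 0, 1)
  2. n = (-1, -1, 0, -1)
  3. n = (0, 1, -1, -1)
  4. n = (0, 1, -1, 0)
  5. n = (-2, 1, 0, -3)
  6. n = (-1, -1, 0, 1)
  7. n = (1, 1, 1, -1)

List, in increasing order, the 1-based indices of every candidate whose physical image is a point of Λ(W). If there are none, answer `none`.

Internal map: ζ^{3j} for j=0..3 gives (1,0), (−√2/2,√2/2), (0,−1), (√2/2,√2/2).
#1 (-1, 0, 0, 1): internal (-0.292893, 0.707107); octagon support 0.707107 vs apothem 0.8 → ∈ W
#2 (-1, -1, 0, -1): internal (-1.000000, -1.414214); octagon support 1.707107 vs apothem 0.8 → ∉ W
#3 (0, 1, -1, -1): internal (-1.414214, 1.000000); octagon support 1.707107 vs apothem 0.8 → ∉ W
#4 (0, 1, -1, 0): internal (-0.707107, 1.707107); octagon support 1.707107 vs apothem 0.8 → ∉ W
#5 (-2, 1, 0, -3): internal (-4.828427, -1.414214); octagon support 4.828427 vs apothem 0.8 → ∉ W
#6 (-1, -1, 0, 1): internal (0.414214, 0.000000); octagon support 0.414214 vs apothem 0.8 → ∈ W
#7 (1, 1, 1, -1): internal (-0.414214, -1.000000); octagon support 1.000000 vs apothem 0.8 → ∉ W

1, 6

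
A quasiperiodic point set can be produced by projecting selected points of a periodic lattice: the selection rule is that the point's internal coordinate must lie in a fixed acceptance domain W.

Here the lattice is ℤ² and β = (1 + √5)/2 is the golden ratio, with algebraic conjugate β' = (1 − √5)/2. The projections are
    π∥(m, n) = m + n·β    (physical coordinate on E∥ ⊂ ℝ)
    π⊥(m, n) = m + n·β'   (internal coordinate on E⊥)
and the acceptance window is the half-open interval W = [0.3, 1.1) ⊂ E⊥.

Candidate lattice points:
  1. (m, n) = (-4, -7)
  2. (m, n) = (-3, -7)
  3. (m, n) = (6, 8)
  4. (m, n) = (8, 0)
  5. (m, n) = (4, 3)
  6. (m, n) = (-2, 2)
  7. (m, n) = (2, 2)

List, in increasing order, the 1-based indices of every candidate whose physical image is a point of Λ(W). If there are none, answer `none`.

Compute β' = (1−√5)/2 = -0.618034, so π⊥(m,n) = m -0.618034·n.
#1 (-4,-7): internal coord -4 + (-7)·β' = +0.326238; +0.326238 ∈ [0.3, 1.1) → IN Λ
#2 (-3,-7): internal coord -3 + (-7)·β' = +1.326238; +1.326238 ∉ [0.3, 1.1) → out
#3 (6,8): internal coord 6 + (8)·β' = +1.055728; +1.055728 ∈ [0.3, 1.1) → IN Λ
#4 (8,0): internal coord 8 + (0)·β' = +8.000000; +8.000000 ∉ [0.3, 1.1) → out
#5 (4,3): internal coord 4 + (3)·β' = +2.145898; +2.145898 ∉ [0.3, 1.1) → out
#6 (-2,2): internal coord -2 + (2)·β' = -3.236068; -3.236068 ∉ [0.3, 1.1) → out
#7 (2,2): internal coord 2 + (2)·β' = +0.763932; +0.763932 ∈ [0.3, 1.1) → IN Λ

1, 3, 7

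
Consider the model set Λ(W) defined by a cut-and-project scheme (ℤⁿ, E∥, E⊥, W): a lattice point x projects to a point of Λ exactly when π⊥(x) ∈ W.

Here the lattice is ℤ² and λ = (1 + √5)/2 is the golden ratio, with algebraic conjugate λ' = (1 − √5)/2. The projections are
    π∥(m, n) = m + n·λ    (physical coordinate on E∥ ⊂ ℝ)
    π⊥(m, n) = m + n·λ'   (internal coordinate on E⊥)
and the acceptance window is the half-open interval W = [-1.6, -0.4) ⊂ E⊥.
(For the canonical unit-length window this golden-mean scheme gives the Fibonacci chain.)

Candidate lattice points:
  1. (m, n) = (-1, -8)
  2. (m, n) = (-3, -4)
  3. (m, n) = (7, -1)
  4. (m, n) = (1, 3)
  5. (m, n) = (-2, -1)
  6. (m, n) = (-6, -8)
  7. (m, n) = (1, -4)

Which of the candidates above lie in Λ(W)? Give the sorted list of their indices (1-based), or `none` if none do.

2, 4, 5, 6

Compute λ' = (1−√5)/2 = -0.618034, so π⊥(m,n) = m -0.618034·n.
#1 (-1,-8): internal coord -1 + (-8)·λ' = +3.944272; +3.944272 ∉ [-1.6, -0.4) → out
#2 (-3,-4): internal coord -3 + (-4)·λ' = -0.527864; -0.527864 ∈ [-1.6, -0.4) → IN Λ
#3 (7,-1): internal coord 7 + (-1)·λ' = +7.618034; +7.618034 ∉ [-1.6, -0.4) → out
#4 (1,3): internal coord 1 + (3)·λ' = -0.854102; -0.854102 ∈ [-1.6, -0.4) → IN Λ
#5 (-2,-1): internal coord -2 + (-1)·λ' = -1.381966; -1.381966 ∈ [-1.6, -0.4) → IN Λ
#6 (-6,-8): internal coord -6 + (-8)·λ' = -1.055728; -1.055728 ∈ [-1.6, -0.4) → IN Λ
#7 (1,-4): internal coord 1 + (-4)·λ' = +3.472136; +3.472136 ∉ [-1.6, -0.4) → out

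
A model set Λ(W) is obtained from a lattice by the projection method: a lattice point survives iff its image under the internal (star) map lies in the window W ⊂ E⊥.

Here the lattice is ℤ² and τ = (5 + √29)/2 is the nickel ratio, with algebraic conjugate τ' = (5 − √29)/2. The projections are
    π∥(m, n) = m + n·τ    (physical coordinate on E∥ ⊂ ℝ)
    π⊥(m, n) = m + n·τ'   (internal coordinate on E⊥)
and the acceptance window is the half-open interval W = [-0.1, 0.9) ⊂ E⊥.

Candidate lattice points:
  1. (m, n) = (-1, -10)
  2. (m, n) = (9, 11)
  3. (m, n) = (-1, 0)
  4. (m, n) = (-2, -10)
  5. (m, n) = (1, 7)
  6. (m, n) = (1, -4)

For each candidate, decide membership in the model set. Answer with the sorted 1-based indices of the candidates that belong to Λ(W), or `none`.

τ' = (5−√29)/2 ≈ -0.19258.
candidate 1: (m,n)=(-1,-10) → π∥ = -1-10·τ ≈ -52.92582, π⊥ = -1-10·τ' ≈ 0.92582 ∉ [-0.1, 0.9) ⇒ out
candidate 2: (m,n)=(9,11) → π∥ = 9+11·τ ≈ 66.11841, π⊥ = 9+11·τ' ≈ 6.88159 ∉ [-0.1, 0.9) ⇒ out
candidate 3: (m,n)=(-1,0) → π∥ = -1+0·τ ≈ -1.00000, π⊥ = -1+0·τ' ≈ -1.00000 ∉ [-0.1, 0.9) ⇒ out
candidate 4: (m,n)=(-2,-10) → π∥ = -2-10·τ ≈ -53.92582, π⊥ = -2-10·τ' ≈ -0.07418 ∈ [-0.1, 0.9) ⇒ IN Λ
candidate 5: (m,n)=(1,7) → π∥ = 1+7·τ ≈ 37.34808, π⊥ = 1+7·τ' ≈ -0.34808 ∉ [-0.1, 0.9) ⇒ out
candidate 6: (m,n)=(1,-4) → π∥ = 1-4·τ ≈ -19.77033, π⊥ = 1-4·τ' ≈ 1.77033 ∉ [-0.1, 0.9) ⇒ out

4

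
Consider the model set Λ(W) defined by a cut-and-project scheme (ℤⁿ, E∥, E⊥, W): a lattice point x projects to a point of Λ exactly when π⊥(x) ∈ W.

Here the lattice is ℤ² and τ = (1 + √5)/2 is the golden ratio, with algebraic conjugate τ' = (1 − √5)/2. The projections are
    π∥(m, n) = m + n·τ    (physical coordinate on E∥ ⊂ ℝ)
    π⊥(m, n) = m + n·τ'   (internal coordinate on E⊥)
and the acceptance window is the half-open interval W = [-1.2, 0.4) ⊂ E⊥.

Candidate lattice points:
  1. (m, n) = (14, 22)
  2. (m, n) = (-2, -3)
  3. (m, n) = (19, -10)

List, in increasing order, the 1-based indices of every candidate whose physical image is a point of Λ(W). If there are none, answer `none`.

Numerically τ ≈ 1.61803 and τ' = −1/τ ≈ -0.61803.
candidate 1: (m,n)=(14,22) → π∥ = 14+22·τ ≈ 49.59675, π⊥ = 14+22·τ' ≈ 0.40325 ∉ [-1.2, 0.4) ⇒ out
candidate 2: (m,n)=(-2,-3) → π∥ = -2-3·τ ≈ -6.85410, π⊥ = -2-3·τ' ≈ -0.14590 ∈ [-1.2, 0.4) ⇒ IN Λ
candidate 3: (m,n)=(19,-10) → π∥ = 19-10·τ ≈ 2.81966, π⊥ = 19-10·τ' ≈ 25.18034 ∉ [-1.2, 0.4) ⇒ out

2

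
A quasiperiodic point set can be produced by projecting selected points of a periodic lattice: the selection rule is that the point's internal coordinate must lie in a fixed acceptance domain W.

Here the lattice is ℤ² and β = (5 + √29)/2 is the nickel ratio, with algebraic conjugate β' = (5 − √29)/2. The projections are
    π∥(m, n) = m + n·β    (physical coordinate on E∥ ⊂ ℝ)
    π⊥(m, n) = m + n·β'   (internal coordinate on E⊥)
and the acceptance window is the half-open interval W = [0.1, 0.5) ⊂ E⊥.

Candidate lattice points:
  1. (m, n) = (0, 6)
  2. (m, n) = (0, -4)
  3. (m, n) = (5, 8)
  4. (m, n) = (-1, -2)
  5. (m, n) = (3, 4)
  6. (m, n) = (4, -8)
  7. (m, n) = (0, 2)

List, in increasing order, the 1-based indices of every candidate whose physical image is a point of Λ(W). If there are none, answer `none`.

none

Numerically β ≈ 5.192582 and β' = −1/β ≈ -0.192582.
#1 (0,6): internal coord 0 + (6)·β' = -1.155494; -1.155494 ∉ [0.1, 0.5) → out
#2 (0,-4): internal coord 0 + (-4)·β' = +0.770330; +0.770330 ∉ [0.1, 0.5) → out
#3 (5,8): internal coord 5 + (8)·β' = +3.459341; +3.459341 ∉ [0.1, 0.5) → out
#4 (-1,-2): internal coord -1 + (-2)·β' = -0.614835; -0.614835 ∉ [0.1, 0.5) → out
#5 (3,4): internal coord 3 + (4)·β' = +2.229670; +2.229670 ∉ [0.1, 0.5) → out
#6 (4,-8): internal coord 4 + (-8)·β' = +5.540659; +5.540659 ∉ [0.1, 0.5) → out
#7 (0,2): internal coord 0 + (2)·β' = -0.385165; -0.385165 ∉ [0.1, 0.5) → out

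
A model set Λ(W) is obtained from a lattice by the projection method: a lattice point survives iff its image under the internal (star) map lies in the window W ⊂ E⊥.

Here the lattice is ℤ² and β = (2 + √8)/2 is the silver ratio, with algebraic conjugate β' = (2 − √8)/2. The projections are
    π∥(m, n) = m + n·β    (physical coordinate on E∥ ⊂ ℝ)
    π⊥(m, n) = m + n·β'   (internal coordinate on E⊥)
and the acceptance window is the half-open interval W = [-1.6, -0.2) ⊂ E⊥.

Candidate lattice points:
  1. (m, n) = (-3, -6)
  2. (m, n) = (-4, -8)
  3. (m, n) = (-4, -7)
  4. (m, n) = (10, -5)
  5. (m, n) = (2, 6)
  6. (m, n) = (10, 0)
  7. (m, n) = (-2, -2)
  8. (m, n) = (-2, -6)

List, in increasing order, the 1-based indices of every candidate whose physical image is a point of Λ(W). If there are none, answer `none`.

Numerically β ≈ 2.4142 and β' = −1/β ≈ -0.4142.
candidate 1: (m,n)=(-3,-6) → π∥ = -3-6·β ≈ -17.4853, π⊥ = -3-6·β' ≈ -0.5147 ∈ [-1.6, -0.2) ⇒ IN Λ
candidate 2: (m,n)=(-4,-8) → π∥ = -4-8·β ≈ -23.3137, π⊥ = -4-8·β' ≈ -0.6863 ∈ [-1.6, -0.2) ⇒ IN Λ
candidate 3: (m,n)=(-4,-7) → π∥ = -4-7·β ≈ -20.8995, π⊥ = -4-7·β' ≈ -1.1005 ∈ [-1.6, -0.2) ⇒ IN Λ
candidate 4: (m,n)=(10,-5) → π∥ = 10-5·β ≈ -2.0711, π⊥ = 10-5·β' ≈ 12.0711 ∉ [-1.6, -0.2) ⇒ out
candidate 5: (m,n)=(2,6) → π∥ = 2+6·β ≈ 16.4853, π⊥ = 2+6·β' ≈ -0.4853 ∈ [-1.6, -0.2) ⇒ IN Λ
candidate 6: (m,n)=(10,0) → π∥ = 10+0·β ≈ 10.0000, π⊥ = 10+0·β' ≈ 10.0000 ∉ [-1.6, -0.2) ⇒ out
candidate 7: (m,n)=(-2,-2) → π∥ = -2-2·β ≈ -6.8284, π⊥ = -2-2·β' ≈ -1.1716 ∈ [-1.6, -0.2) ⇒ IN Λ
candidate 8: (m,n)=(-2,-6) → π∥ = -2-6·β ≈ -16.4853, π⊥ = -2-6·β' ≈ 0.4853 ∉ [-1.6, -0.2) ⇒ out

1, 2, 3, 5, 7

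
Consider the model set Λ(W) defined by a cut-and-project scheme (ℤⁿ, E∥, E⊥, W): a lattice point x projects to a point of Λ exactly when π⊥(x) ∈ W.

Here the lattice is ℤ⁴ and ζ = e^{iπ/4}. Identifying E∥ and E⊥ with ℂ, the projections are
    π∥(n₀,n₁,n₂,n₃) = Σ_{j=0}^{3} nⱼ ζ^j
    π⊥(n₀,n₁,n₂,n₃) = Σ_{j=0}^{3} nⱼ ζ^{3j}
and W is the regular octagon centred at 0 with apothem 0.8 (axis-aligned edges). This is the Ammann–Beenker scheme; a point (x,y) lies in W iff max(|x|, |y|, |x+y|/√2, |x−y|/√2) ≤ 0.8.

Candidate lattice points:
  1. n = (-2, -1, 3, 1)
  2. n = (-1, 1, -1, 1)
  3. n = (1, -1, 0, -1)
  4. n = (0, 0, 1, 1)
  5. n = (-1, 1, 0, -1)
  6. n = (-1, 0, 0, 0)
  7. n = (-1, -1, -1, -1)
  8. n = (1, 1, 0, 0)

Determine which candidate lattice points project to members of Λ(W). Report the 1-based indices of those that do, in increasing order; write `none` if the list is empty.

4, 8

Internal map: ζ^{3j} for j=0..3 gives (1,0), (−√2/2,√2/2), (0,−1), (√2/2,√2/2).
#1 (-2, -1, 3, 1): internal (-0.58579, -3.00000); octagon support 3.00000 vs apothem 0.8 → ∉ W
#2 (-1, 1, -1, 1): internal (-1.00000, 2.41421); octagon support 2.41421 vs apothem 0.8 → ∉ W
#3 (1, -1, 0, -1): internal (1.00000, -1.41421); octagon support 1.70711 vs apothem 0.8 → ∉ W
#4 (0, 0, 1, 1): internal (0.70711, -0.29289); octagon support 0.70711 vs apothem 0.8 → ∈ W
#5 (-1, 1, 0, -1): internal (-2.41421, 0.00000); octagon support 2.41421 vs apothem 0.8 → ∉ W
#6 (-1, 0, 0, 0): internal (-1.00000, 0.00000); octagon support 1.00000 vs apothem 0.8 → ∉ W
#7 (-1, -1, -1, -1): internal (-1.00000, -0.41421); octagon support 1.00000 vs apothem 0.8 → ∉ W
#8 (1, 1, 0, 0): internal (0.29289, 0.70711); octagon support 0.70711 vs apothem 0.8 → ∈ W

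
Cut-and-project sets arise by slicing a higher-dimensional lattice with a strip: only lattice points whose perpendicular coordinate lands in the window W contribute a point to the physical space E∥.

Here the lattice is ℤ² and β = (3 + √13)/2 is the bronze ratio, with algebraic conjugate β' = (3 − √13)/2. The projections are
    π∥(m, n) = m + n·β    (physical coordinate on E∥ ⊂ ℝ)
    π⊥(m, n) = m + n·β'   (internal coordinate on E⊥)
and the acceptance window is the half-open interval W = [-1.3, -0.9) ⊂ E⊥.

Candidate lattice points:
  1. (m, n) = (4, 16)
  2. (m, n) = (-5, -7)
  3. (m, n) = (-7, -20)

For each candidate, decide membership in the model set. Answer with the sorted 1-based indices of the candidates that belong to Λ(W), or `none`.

Compute β' = (3−√13)/2 = -0.3028, so π⊥(m,n) = m -0.3028·n.
[1] lift (4,16): star map gives -0.8444; window check -1.3 ≤ -0.8444 < -0.9 is false → out
[2] lift (-5,-7): star map gives -2.8806; window check -1.3 ≤ -2.8806 < -0.9 is false → out
[3] lift (-7,-20): star map gives -0.9445; window check -1.3 ≤ -0.9445 < -0.9 is true → IN Λ

3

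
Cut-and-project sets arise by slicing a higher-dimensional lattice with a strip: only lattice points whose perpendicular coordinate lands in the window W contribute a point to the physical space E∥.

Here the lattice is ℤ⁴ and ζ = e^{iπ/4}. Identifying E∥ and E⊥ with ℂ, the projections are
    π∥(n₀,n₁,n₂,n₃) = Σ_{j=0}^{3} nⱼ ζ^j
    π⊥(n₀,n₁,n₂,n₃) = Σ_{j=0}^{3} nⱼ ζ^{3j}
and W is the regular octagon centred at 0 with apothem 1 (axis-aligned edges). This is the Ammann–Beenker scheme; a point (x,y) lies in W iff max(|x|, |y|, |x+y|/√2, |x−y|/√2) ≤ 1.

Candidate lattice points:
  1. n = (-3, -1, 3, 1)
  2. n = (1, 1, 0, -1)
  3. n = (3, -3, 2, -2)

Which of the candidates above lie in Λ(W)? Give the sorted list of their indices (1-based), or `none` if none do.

With ζ = e^{iπ/4} the internal vectors are ζ^0,ζ^3,ζ^6,ζ^9.
#1 (-3, -1, 3, 1): internal (-1.5858, -3.0000); octagon support 3.2426 vs apothem 1 → ∉ W
#2 (1, 1, 0, -1): internal (-0.4142, 0.0000); octagon support 0.4142 vs apothem 1 → ∈ W
#3 (3, -3, 2, -2): internal (3.7071, -5.5355); octagon support 6.5355 vs apothem 1 → ∉ W

2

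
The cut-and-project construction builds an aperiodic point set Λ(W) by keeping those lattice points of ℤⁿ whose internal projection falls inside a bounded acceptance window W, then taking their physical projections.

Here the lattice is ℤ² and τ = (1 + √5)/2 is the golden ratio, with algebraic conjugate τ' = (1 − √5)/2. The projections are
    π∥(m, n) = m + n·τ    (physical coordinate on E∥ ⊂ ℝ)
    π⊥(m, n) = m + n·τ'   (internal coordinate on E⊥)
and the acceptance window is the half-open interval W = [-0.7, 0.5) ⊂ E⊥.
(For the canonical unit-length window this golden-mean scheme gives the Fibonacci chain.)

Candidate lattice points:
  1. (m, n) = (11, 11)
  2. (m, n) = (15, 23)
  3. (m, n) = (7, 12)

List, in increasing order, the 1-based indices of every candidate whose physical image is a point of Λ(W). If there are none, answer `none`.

3

Compute τ' = (1−√5)/2 = -0.618034, so π⊥(m,n) = m -0.618034·n.
candidate 1: (m,n)=(11,11) → π∥ = 11+11·τ ≈ 28.798374, π⊥ = 11+11·τ' ≈ 4.201626 ∉ [-0.7, 0.5) ⇒ out
candidate 2: (m,n)=(15,23) → π∥ = 15+23·τ ≈ 52.214782, π⊥ = 15+23·τ' ≈ 0.785218 ∉ [-0.7, 0.5) ⇒ out
candidate 3: (m,n)=(7,12) → π∥ = 7+12·τ ≈ 26.416408, π⊥ = 7+12·τ' ≈ -0.416408 ∈ [-0.7, 0.5) ⇒ IN Λ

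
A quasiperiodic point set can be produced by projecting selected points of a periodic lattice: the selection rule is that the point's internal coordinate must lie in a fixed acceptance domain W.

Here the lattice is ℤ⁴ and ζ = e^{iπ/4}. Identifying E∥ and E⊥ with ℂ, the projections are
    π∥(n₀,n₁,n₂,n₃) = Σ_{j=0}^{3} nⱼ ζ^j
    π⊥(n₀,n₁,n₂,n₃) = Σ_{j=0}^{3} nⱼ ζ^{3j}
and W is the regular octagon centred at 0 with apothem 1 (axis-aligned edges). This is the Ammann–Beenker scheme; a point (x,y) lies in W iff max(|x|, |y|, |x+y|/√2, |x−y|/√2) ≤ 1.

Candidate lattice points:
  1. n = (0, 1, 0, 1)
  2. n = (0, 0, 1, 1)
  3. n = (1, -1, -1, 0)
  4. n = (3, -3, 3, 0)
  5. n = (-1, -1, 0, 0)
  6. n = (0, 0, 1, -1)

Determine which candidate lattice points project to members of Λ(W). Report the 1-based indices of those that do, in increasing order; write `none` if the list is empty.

2, 5

π⊥(n) = n₀ + n₁ζ³ + n₂ζ⁶ + n₃ζ⁹ where ζ = e^{iπ/4}.
#1 (0, 1, 0, 1): internal (0.000000, 1.414214); octagon support 1.414214 vs apothem 1 → ∉ W
#2 (0, 0, 1, 1): internal (0.707107, -0.292893); octagon support 0.707107 vs apothem 1 → ∈ W
#3 (1, -1, -1, 0): internal (1.707107, 0.292893); octagon support 1.707107 vs apothem 1 → ∉ W
#4 (3, -3, 3, 0): internal (5.121320, -5.121320); octagon support 7.242641 vs apothem 1 → ∉ W
#5 (-1, -1, 0, 0): internal (-0.292893, -0.707107); octagon support 0.707107 vs apothem 1 → ∈ W
#6 (0, 0, 1, -1): internal (-0.707107, -1.707107); octagon support 1.707107 vs apothem 1 → ∉ W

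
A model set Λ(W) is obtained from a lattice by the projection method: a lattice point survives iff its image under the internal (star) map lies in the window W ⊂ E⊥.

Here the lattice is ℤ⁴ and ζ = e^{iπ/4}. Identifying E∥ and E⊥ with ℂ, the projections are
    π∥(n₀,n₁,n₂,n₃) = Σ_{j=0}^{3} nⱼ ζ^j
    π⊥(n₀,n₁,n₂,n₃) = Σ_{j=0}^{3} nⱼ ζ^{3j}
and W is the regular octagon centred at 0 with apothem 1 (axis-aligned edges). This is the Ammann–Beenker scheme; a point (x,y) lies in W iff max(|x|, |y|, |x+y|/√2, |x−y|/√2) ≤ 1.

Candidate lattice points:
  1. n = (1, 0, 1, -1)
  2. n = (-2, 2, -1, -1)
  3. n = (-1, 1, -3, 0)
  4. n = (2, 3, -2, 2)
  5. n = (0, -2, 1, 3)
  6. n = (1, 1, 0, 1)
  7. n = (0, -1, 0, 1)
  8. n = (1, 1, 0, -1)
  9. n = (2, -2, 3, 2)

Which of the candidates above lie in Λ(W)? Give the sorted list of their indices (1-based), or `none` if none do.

Internal map: ζ^{3j} for j=0..3 gives (1,0), (−√2/2,√2/2), (0,−1), (√2/2,√2/2).
#1 (1, 0, 1, -1): internal (0.292893, -1.707107); octagon support 1.707107 vs apothem 1 → ∉ W
#2 (-2, 2, -1, -1): internal (-4.121320, 1.707107); octagon support 4.121320 vs apothem 1 → ∉ W
#3 (-1, 1, -3, 0): internal (-1.707107, 3.707107); octagon support 3.828427 vs apothem 1 → ∉ W
#4 (2, 3, -2, 2): internal (1.292893, 5.535534); octagon support 5.535534 vs apothem 1 → ∉ W
#5 (0, -2, 1, 3): internal (3.535534, -0.292893); octagon support 3.535534 vs apothem 1 → ∉ W
#6 (1, 1, 0, 1): internal (1.000000, 1.414214); octagon support 1.707107 vs apothem 1 → ∉ W
#7 (0, -1, 0, 1): internal (1.414214, 0.000000); octagon support 1.414214 vs apothem 1 → ∉ W
#8 (1, 1, 0, -1): internal (-0.414214, 0.000000); octagon support 0.414214 vs apothem 1 → ∈ W
#9 (2, -2, 3, 2): internal (4.828427, -3.000000); octagon support 5.535534 vs apothem 1 → ∉ W

8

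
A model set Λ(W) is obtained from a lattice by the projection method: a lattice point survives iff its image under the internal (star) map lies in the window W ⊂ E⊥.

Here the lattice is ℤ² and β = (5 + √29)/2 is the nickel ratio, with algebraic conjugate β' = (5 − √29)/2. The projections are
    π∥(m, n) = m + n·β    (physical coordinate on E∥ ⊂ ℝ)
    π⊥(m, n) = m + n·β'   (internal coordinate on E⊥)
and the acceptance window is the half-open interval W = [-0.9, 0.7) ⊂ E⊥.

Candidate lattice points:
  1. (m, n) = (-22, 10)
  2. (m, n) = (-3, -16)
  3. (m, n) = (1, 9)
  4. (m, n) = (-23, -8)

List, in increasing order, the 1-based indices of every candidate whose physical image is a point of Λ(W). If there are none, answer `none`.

Numerically β ≈ 5.19258 and β' = −1/β ≈ -0.19258.
candidate 1: (m,n)=(-22,10) → π∥ = -22+10·β ≈ 29.92582, π⊥ = -22+10·β' ≈ -23.92582 ∉ [-0.9, 0.7) ⇒ out
candidate 2: (m,n)=(-3,-16) → π∥ = -3-16·β ≈ -86.08132, π⊥ = -3-16·β' ≈ 0.08132 ∈ [-0.9, 0.7) ⇒ IN Λ
candidate 3: (m,n)=(1,9) → π∥ = 1+9·β ≈ 47.73324, π⊥ = 1+9·β' ≈ -0.73324 ∈ [-0.9, 0.7) ⇒ IN Λ
candidate 4: (m,n)=(-23,-8) → π∥ = -23-8·β ≈ -64.54066, π⊥ = -23-8·β' ≈ -21.45934 ∉ [-0.9, 0.7) ⇒ out

2, 3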